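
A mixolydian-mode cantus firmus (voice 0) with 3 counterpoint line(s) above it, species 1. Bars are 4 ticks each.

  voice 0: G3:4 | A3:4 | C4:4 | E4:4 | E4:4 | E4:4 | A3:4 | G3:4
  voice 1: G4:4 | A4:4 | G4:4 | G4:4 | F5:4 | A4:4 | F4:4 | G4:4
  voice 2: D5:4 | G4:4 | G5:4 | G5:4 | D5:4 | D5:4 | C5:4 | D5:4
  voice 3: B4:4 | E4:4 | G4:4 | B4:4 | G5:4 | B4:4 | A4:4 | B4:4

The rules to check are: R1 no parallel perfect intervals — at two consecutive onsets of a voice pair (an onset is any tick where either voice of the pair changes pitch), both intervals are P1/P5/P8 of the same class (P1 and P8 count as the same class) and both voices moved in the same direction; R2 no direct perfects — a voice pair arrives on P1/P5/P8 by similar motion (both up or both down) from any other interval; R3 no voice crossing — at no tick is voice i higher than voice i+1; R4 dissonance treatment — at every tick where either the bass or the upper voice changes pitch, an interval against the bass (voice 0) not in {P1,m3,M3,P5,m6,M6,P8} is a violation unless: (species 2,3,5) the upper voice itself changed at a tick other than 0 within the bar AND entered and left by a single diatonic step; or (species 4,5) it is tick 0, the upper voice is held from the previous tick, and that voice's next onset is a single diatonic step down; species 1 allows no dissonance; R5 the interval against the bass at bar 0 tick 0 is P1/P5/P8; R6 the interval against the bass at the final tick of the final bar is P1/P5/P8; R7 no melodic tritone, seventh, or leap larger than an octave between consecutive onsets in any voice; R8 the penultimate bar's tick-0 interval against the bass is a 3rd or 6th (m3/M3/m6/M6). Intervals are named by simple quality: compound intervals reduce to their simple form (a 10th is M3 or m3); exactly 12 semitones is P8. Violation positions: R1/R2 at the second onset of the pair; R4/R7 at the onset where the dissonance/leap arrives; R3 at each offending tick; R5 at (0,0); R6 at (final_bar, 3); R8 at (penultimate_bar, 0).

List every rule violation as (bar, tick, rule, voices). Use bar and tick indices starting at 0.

(0, 0, R3, (2, 3))
(0, 0, R5, (0, 3))
(0, 1, R3, (2, 3))
(0, 2, R3, (2, 3))
(0, 3, R3, (2, 3))
(1, 0, R1, (0, 1))
(1, 0, R3, (1, 2))
(1, 0, R3, (2, 3))
(1, 0, R4, (0, 2))
(1, 1, R3, (1, 2))
(1, 1, R3, (2, 3))
(1, 2, R3, (1, 2))
(1, 2, R3, (2, 3))
(1, 3, R3, (1, 2))
(1, 3, R3, (2, 3))
(2, 0, R1, (0, 3))
(2, 0, R2, (0, 2))
(2, 0, R2, (2, 3))
(2, 0, R3, (2, 3))
(2, 1, R3, (2, 3))
(2, 2, R3, (2, 3))
(2, 3, R3, (2, 3))
(3, 0, R1, (0, 3))
(3, 0, R3, (2, 3))
(3, 1, R3, (2, 3))
(3, 2, R3, (2, 3))
(3, 3, R3, (2, 3))
(4, 0, R3, (1, 2))
(4, 0, R4, (0, 1))
(4, 0, R4, (0, 2))
(4, 0, R7, (1,))
(4, 1, R3, (1, 2))
(4, 2, R3, (1, 2))
(4, 3, R3, (1, 2))
(5, 0, R3, (2, 3))
(5, 0, R4, (0, 1))
(5, 1, R3, (2, 3))
(5, 2, R3, (2, 3))
(5, 3, R3, (2, 3))
(6, 0, R2, (0, 3))
(6, 0, R2, (1, 2))
(6, 0, R3, (2, 3))
(6, 0, R8, (0, 3))
(6, 1, R3, (2, 3))
(6, 2, R3, (2, 3))
(6, 3, R3, (2, 3))
(7, 0, R1, (1, 2))
(7, 0, R3, (2, 3))
(7, 1, R3, (2, 3))
(7, 2, R3, (2, 3))
(7, 3, R3, (2, 3))
(7, 3, R6, (0, 3))

bar 0: v0=G3 v1=G4 v2=D5 v3=B4 downbeat M3
bar 1: v0=A3 v1=A4 v2=G4 v3=E4 downbeat P5
bar 2: v0=C4 v1=G4 v2=G5 v3=G4 downbeat P5
bar 3: v0=E4 v1=G4 v2=G5 v3=B4 downbeat P5
bar 4: v0=E4 v1=F5 v2=D5 v3=G5 downbeat m3
bar 5: v0=E4 v1=A4 v2=D5 v3=B4 downbeat P5
bar 6: v0=A3 v1=F4 v2=C5 v3=A4 downbeat P8
bar 7: v0=G3 v1=G4 v2=D5 v3=B4 downbeat M3
  -> R3 @ bar 0 tick 0 v(2, 3): D5 above B4
  -> R5 @ bar 0 tick 0 v(0, 3): opens on M3
  -> R3 @ bar 0 tick 1 v(2, 3): D5 above B4
  -> R3 @ bar 0 tick 2 v(2, 3): D5 above B4
  -> R3 @ bar 0 tick 3 v(2, 3): D5 above B4
  -> R1 @ bar 1 tick 0 v(0, 1): G3/G4 P8 -> A3/A4 P8 similar
  -> R3 @ bar 1 tick 0 v(1, 2): A4 above G4
  -> R3 @ bar 1 tick 0 v(2, 3): G4 above E4
  -> R4 @ bar 1 tick 0 v(0, 2): A3/G4 m7 untreated
  -> R3 @ bar 1 tick 1 v(1, 2): A4 above G4
  -> R3 @ bar 1 tick 1 v(2, 3): G4 above E4
  -> R3 @ bar 1 tick 2 v(1, 2): A4 above G4
  -> R3 @ bar 1 tick 2 v(2, 3): G4 above E4
  -> R3 @ bar 1 tick 3 v(1, 2): A4 above G4
  -> R3 @ bar 1 tick 3 v(2, 3): G4 above E4
  -> R1 @ bar 2 tick 0 v(0, 3): A3/E4 P5 -> C4/G4 P5 similar
  -> R2 @ bar 2 tick 0 v(0, 2): A3/G4 m7 -> C4/G5 P5 similar
  -> R2 @ bar 2 tick 0 v(2, 3): G4/E4 m3 -> G5/G4 P8 similar
  -> R3 @ bar 2 tick 0 v(2, 3): G5 above G4
  -> R3 @ bar 2 tick 1 v(2, 3): G5 above G4
  -> R3 @ bar 2 tick 2 v(2, 3): G5 above G4
  -> R3 @ bar 2 tick 3 v(2, 3): G5 above G4
  -> R1 @ bar 3 tick 0 v(0, 3): C4/G4 P5 -> E4/B4 P5 similar
  -> R3 @ bar 3 tick 0 v(2, 3): G5 above B4
  -> R3 @ bar 3 tick 1 v(2, 3): G5 above B4
  -> R3 @ bar 3 tick 2 v(2, 3): G5 above B4
  -> R3 @ bar 3 tick 3 v(2, 3): G5 above B4
  -> R3 @ bar 4 tick 0 v(1, 2): F5 above D5
  -> R4 @ bar 4 tick 0 v(0, 1): E4/F5 m2 untreated
  -> R4 @ bar 4 tick 0 v(0, 2): E4/D5 m7 untreated
  -> R7 @ bar 4 tick 0 v(1,): G4->F5 leap 10st
  -> R3 @ bar 4 tick 1 v(1, 2): F5 above D5
  -> R3 @ bar 4 tick 2 v(1, 2): F5 above D5
  -> R3 @ bar 4 tick 3 v(1, 2): F5 above D5
  -> R3 @ bar 5 tick 0 v(2, 3): D5 above B4
  -> R4 @ bar 5 tick 0 v(0, 1): E4/A4 P4 untreated
  -> R3 @ bar 5 tick 1 v(2, 3): D5 above B4
  -> R3 @ bar 5 tick 2 v(2, 3): D5 above B4
  -> R3 @ bar 5 tick 3 v(2, 3): D5 above B4
  -> R2 @ bar 6 tick 0 v(0, 3): E4/B4 P5 -> A3/A4 P8 similar
  -> R2 @ bar 6 tick 0 v(1, 2): A4/D5 P4 -> F4/C5 P5 similar
  -> R3 @ bar 6 tick 0 v(2, 3): C5 above A4
  -> R8 @ bar 6 tick 0 v(0, 3): penult P8 not 3rd/6th
  -> R3 @ bar 6 tick 1 v(2, 3): C5 above A4
  -> R3 @ bar 6 tick 2 v(2, 3): C5 above A4
  -> R3 @ bar 6 tick 3 v(2, 3): C5 above A4
  -> R1 @ bar 7 tick 0 v(1, 2): F4/C5 P5 -> G4/D5 P5 similar
  -> R3 @ bar 7 tick 0 v(2, 3): D5 above B4
  -> R3 @ bar 7 tick 1 v(2, 3): D5 above B4
  -> R3 @ bar 7 tick 2 v(2, 3): D5 above B4
  -> R3 @ bar 7 tick 3 v(2, 3): D5 above B4
  -> R6 @ bar 7 tick 3 v(0, 3): closes on M3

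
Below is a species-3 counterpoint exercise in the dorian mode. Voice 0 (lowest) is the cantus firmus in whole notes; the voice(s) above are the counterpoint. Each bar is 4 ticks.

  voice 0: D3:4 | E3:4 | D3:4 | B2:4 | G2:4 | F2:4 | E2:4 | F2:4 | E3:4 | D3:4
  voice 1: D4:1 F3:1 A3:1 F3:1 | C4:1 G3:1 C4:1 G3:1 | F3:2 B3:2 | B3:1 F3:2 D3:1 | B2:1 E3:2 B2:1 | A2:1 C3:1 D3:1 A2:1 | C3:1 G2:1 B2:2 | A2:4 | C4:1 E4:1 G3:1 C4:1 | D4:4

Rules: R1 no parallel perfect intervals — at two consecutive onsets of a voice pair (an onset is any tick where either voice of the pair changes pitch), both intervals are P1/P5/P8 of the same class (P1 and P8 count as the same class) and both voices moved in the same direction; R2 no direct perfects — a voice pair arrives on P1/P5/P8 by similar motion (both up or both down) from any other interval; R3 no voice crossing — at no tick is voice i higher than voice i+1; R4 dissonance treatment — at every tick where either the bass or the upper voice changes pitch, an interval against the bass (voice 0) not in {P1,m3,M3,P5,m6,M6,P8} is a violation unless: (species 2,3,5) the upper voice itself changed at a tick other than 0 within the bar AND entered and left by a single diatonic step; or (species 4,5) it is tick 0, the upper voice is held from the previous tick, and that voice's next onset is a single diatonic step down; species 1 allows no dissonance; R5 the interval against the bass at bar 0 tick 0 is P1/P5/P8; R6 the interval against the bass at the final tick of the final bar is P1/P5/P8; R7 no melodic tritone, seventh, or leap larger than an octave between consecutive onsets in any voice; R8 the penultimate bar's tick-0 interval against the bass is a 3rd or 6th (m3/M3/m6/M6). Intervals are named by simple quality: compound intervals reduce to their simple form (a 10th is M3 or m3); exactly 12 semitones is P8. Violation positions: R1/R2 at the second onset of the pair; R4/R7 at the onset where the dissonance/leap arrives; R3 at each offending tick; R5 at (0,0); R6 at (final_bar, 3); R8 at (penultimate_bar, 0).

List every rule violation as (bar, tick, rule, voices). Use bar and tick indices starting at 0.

(2, 2, R7, (1,))
(3, 1, R4, (0, 1))
(3, 1, R7, (1,))
(8, 0, R7, (0,))
(8, 0, R7, (1,))

bar 0: v0=D3 v1=D4 downbeat P8
bar 1: v0=E3 v1=C4 downbeat m6
bar 2: v0=D3 v1=F3 downbeat m3
bar 3: v0=B2 v1=B3 downbeat P8
bar 4: v0=G2 v1=B2 downbeat M3
bar 5: v0=F2 v1=A2 downbeat M3
bar 6: v0=E2 v1=C3 downbeat m6
bar 7: v0=F2 v1=A2 downbeat M3
bar 8: v0=E3 v1=C4 downbeat m6
bar 9: v0=D3 v1=D4 downbeat P8
  -> R7 @ bar 2 tick 2 v(1,): F3->B3 leap 6st
  -> R4 @ bar 3 tick 1 v(0, 1): B2/F3 TT untreated
  -> R7 @ bar 3 tick 1 v(1,): B3->F3 leap 6st
  -> R7 @ bar 8 tick 0 v(0,): F2->E3 leap 11st
  -> R7 @ bar 8 tick 0 v(1,): A2->C4 leap 15st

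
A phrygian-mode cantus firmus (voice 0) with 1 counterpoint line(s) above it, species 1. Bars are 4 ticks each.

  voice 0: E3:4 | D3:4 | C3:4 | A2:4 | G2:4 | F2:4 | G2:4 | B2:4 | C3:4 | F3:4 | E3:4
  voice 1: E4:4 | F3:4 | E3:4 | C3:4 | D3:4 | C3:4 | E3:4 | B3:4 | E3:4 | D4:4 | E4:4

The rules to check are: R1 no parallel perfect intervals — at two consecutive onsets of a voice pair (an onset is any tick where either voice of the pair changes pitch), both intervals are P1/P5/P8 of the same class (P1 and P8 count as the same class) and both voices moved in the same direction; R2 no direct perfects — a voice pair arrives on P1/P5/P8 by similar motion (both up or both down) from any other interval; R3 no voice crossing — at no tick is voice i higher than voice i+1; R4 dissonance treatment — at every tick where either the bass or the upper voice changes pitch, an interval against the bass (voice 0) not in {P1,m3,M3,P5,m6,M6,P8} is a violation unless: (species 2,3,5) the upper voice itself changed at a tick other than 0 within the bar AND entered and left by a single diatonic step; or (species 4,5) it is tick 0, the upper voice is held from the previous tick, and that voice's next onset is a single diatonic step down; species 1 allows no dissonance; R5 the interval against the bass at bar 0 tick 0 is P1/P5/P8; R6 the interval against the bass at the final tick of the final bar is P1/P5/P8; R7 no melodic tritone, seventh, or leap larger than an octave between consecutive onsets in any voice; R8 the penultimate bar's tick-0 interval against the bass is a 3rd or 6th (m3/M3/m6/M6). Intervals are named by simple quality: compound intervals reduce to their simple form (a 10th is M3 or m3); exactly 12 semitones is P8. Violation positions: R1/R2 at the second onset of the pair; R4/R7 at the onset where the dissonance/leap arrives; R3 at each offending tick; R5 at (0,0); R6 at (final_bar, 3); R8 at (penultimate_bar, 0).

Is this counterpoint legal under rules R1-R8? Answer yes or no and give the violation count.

bar 0: v0=E3 v1=E4 (P8)
bar 1: v0=D3 v1=F3 (m3)
bar 2: v0=C3 v1=E3 (M3)
bar 3: v0=A2 v1=C3 (m3)
bar 4: v0=G2 v1=D3 (P5)
bar 5: v0=F2 v1=C3 (P5)
bar 6: v0=G2 v1=E3 (M6)
bar 7: v0=B2 v1=B3 (P8)
bar 8: v0=C3 v1=E3 (M3)
bar 9: v0=F3 v1=D4 (M6)
bar 10: v0=E3 v1=E4 (P8)
  R7 @ bar1.0: E4->F3 leap 11st
  R1 @ bar5.0: G2/D3 P5 -> F2/C3 P5 similar
  R2 @ bar7.0: G2/E3 M6 -> B2/B3 P8 similar
  R7 @ bar9.0: E3->D4 leap 10st

No (4 violations)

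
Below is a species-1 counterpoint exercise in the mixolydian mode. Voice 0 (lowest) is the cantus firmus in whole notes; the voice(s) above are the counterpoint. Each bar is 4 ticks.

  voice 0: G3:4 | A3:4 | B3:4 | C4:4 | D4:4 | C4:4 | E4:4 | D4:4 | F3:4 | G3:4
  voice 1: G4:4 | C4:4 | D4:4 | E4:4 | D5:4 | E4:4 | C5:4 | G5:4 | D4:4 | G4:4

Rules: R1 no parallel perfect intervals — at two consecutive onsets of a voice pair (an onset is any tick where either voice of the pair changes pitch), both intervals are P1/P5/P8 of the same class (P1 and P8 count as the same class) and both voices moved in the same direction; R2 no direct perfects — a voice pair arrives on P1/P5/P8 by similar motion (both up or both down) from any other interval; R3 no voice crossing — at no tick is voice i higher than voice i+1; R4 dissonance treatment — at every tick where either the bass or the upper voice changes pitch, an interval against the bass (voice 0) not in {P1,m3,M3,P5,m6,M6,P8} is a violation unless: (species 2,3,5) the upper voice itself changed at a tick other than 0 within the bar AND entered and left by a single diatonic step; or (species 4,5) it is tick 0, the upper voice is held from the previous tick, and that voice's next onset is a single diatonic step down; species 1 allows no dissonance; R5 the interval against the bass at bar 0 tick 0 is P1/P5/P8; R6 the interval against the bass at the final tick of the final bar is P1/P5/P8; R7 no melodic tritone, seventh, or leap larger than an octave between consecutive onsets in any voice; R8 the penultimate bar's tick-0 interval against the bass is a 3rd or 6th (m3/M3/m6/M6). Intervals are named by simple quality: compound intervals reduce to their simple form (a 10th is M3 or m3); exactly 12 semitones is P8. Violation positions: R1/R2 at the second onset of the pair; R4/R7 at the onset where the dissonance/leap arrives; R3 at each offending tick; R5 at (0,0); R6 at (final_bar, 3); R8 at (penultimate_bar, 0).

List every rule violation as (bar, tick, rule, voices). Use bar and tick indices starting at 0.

bar 0: v0=G3 v1=G4 downbeat P8
bar 1: v0=A3 v1=C4 downbeat m3
bar 2: v0=B3 v1=D4 downbeat m3
bar 3: v0=C4 v1=E4 downbeat M3
bar 4: v0=D4 v1=D5 downbeat P8
bar 5: v0=C4 v1=E4 downbeat M3
bar 6: v0=E4 v1=C5 downbeat m6
bar 7: v0=D4 v1=G5 downbeat P4
bar 8: v0=F3 v1=D4 downbeat M6
bar 9: v0=G3 v1=G4 downbeat P8
  -> R2 @ bar 4 tick 0 v(0, 1): C4/E4 M3 -> D4/D5 P8 similar
  -> R7 @ bar 4 tick 0 v(1,): E4->D5 leap 10st
  -> R7 @ bar 5 tick 0 v(1,): D5->E4 leap 10st
  -> R4 @ bar 7 tick 0 v(0, 1): D4/G5 P4 untreated
  -> R7 @ bar 8 tick 0 v(1,): G5->D4 leap 17st
  -> R2 @ bar 9 tick 0 v(0, 1): F3/D4 M6 -> G3/G4 P8 similar

(4, 0, R2, (0, 1))
(4, 0, R7, (1,))
(5, 0, R7, (1,))
(7, 0, R4, (0, 1))
(8, 0, R7, (1,))
(9, 0, R2, (0, 1))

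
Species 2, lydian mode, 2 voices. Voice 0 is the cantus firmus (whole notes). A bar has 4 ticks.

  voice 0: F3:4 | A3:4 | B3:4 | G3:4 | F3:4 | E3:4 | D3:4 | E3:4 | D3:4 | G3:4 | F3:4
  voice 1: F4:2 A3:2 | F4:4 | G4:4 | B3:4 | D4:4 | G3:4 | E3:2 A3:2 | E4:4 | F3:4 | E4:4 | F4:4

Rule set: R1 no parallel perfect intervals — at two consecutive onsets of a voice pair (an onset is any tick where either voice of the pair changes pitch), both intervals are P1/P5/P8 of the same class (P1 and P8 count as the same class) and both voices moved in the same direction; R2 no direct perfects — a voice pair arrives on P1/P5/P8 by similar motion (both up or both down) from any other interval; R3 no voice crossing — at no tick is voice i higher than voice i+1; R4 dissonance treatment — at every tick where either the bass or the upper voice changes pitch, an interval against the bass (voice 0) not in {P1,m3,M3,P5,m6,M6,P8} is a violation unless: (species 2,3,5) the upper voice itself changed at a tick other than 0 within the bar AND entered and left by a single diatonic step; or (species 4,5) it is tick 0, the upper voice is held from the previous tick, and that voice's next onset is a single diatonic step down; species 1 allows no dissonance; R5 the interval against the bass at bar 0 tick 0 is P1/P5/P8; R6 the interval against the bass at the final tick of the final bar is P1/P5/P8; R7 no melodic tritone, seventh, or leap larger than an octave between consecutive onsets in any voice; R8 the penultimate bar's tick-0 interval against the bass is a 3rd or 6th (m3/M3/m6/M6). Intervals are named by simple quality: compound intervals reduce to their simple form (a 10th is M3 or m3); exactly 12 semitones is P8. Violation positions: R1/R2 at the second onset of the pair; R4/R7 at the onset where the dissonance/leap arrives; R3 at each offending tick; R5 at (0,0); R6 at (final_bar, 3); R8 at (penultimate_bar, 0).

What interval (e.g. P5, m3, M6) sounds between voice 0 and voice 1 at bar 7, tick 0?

P8

voice 0=E3 voice 1=E4 -> P8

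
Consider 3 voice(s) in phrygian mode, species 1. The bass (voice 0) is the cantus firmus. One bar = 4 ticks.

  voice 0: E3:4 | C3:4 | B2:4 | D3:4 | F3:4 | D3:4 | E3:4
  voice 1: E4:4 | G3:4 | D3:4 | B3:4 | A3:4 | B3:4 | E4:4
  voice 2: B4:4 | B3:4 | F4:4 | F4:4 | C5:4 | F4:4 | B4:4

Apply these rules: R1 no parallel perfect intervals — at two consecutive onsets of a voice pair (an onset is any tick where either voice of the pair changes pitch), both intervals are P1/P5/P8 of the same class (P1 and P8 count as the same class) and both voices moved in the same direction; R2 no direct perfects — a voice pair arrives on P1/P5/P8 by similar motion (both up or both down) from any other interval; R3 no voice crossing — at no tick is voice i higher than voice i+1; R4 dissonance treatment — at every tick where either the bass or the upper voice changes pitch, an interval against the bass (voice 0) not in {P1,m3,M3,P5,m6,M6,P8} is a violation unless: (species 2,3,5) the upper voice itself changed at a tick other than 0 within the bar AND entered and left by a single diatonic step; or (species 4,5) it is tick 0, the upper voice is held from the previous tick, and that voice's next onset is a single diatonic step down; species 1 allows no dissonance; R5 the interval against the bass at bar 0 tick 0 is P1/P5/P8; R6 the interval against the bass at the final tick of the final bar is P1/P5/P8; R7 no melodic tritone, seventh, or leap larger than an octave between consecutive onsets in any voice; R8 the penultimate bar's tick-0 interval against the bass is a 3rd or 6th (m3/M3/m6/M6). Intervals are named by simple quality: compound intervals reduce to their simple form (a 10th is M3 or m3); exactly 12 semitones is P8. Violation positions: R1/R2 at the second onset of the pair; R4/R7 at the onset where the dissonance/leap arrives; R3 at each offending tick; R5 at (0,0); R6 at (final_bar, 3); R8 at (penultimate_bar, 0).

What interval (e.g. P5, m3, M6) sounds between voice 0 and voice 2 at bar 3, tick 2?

m3

voice 0=D3 voice 2=F4 -> m3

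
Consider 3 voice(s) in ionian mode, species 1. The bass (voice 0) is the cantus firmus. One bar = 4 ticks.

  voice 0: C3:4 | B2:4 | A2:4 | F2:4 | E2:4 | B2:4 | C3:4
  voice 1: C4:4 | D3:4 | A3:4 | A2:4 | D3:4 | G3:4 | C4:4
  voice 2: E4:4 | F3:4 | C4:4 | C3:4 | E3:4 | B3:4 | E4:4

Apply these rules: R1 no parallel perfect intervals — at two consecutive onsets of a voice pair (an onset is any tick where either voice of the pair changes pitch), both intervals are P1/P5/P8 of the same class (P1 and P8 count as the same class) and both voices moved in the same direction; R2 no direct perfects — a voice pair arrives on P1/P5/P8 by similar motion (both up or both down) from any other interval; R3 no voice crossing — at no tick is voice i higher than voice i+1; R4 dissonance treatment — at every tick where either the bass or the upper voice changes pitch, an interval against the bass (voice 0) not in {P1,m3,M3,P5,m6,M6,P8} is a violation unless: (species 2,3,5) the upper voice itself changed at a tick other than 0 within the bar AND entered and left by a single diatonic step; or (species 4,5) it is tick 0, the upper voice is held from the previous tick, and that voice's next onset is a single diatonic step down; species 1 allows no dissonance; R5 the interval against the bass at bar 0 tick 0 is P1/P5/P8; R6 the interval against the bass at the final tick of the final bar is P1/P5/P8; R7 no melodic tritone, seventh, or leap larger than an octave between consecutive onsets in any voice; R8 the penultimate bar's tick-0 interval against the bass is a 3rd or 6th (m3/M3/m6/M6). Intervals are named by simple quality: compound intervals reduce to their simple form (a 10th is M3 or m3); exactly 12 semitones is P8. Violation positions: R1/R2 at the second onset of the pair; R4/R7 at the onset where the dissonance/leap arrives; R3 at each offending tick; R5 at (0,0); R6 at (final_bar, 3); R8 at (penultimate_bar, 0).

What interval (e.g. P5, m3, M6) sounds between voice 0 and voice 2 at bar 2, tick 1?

voice 0=A2 voice 2=C4 -> m3

m3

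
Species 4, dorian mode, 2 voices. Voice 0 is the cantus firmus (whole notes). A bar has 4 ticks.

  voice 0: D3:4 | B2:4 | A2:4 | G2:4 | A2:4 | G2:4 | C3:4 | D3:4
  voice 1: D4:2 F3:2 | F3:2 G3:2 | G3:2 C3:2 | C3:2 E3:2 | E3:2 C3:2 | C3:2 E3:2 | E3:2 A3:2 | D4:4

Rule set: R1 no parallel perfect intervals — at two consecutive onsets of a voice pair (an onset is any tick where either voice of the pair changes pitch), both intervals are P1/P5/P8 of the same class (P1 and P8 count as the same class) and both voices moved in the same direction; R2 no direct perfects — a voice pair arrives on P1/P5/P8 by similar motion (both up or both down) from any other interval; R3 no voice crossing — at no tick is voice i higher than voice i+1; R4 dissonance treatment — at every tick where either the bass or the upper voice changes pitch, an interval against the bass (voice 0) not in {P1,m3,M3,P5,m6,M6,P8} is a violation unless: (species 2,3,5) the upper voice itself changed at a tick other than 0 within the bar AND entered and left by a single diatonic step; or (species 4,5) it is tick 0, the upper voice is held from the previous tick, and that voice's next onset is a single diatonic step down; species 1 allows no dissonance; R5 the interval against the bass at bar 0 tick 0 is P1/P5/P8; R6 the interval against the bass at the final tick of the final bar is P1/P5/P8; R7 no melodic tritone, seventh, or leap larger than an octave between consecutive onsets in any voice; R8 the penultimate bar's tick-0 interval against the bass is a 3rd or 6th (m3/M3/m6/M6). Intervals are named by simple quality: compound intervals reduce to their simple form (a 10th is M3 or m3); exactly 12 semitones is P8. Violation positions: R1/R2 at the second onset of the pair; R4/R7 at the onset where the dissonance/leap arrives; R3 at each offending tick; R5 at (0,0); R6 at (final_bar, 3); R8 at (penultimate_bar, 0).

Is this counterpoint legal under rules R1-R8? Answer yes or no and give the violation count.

No (5 violations)

bar 0: v0=D3 v1=D4 (P8)
bar 1: v0=B2 v1=F3 (TT)
bar 2: v0=A2 v1=G3 (m7)
bar 3: v0=G2 v1=C3 (P4)
bar 4: v0=A2 v1=E3 (P5)
bar 5: v0=G2 v1=C3 (P4)
bar 6: v0=C3 v1=E3 (M3)
bar 7: v0=D3 v1=D4 (P8)
  R4 @ bar1.0: B2/F3 TT untreated
  R4 @ bar2.0: A2/G3 m7 untreated
  R4 @ bar3.0: G2/C3 P4 untreated
  R4 @ bar5.0: G2/C3 P4 untreated
  R2 @ bar7.0: C3/A3 M6 -> D3/D4 P8 similar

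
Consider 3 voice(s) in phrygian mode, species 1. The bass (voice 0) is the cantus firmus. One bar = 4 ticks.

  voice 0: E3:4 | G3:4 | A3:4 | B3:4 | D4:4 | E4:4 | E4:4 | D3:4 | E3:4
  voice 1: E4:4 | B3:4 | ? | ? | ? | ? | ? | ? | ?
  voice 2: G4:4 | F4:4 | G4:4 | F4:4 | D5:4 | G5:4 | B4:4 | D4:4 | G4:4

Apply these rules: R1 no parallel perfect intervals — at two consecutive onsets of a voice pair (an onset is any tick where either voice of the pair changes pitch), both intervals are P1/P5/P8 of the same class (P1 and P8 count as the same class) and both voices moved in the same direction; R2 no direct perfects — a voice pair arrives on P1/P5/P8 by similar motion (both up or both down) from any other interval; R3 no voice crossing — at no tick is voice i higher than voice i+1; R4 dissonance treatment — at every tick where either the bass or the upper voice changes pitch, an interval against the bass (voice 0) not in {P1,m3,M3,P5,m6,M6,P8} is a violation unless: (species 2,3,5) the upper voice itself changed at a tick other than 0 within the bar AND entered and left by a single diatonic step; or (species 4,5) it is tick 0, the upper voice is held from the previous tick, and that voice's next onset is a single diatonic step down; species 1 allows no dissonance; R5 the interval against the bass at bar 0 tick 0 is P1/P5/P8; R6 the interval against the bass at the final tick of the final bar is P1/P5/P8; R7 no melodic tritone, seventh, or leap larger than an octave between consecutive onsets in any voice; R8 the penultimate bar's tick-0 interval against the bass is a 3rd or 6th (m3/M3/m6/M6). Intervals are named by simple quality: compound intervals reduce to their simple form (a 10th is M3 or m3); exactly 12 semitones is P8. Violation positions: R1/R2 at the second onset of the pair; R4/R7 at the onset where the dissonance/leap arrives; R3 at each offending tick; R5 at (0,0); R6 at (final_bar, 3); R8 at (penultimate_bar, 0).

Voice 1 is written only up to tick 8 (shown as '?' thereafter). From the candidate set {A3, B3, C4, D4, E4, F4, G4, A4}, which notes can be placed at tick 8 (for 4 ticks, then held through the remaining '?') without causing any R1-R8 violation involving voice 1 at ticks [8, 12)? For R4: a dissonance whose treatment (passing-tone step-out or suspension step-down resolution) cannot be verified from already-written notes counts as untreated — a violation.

A3: legal
B3: violates R4
C4: violates R2
D4: violates R4
E4: violates R2
F4: violates R7
G4: violates R2,R4
A4: violates R2,R3,R7

{A3}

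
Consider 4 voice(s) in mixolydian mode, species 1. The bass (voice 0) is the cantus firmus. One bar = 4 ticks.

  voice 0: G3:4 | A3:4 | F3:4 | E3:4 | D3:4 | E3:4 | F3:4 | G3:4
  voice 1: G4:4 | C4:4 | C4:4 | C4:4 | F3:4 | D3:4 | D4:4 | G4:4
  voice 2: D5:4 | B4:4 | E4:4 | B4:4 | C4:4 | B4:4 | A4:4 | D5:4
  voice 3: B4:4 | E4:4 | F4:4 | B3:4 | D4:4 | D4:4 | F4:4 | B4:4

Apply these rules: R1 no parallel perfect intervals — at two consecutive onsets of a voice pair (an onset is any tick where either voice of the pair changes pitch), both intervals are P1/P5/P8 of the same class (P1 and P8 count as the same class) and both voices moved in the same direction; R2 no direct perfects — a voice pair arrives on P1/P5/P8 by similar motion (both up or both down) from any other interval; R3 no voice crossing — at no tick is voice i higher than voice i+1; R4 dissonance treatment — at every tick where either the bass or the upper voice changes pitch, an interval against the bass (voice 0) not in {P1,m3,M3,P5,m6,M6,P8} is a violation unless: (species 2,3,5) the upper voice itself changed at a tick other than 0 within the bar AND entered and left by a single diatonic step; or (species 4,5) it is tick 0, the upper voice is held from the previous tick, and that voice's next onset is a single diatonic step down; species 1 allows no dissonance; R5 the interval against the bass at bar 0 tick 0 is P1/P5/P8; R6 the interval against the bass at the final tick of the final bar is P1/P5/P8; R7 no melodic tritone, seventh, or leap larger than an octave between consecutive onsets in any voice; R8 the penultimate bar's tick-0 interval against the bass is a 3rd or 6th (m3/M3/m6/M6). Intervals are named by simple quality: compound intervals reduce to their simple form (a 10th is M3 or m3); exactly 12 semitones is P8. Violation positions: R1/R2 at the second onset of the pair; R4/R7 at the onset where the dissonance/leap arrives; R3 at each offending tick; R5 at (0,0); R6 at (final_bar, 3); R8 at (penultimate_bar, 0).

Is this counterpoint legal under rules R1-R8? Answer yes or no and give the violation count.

bar 0: v0=G3 v1=G4 v2=D5 v3=B4 (M3)
bar 1: v0=A3 v1=C4 v2=B4 v3=E4 (P5)
bar 2: v0=F3 v1=C4 v2=E4 v3=F4 (P8)
bar 3: v0=E3 v1=C4 v2=B4 v3=B3 (P5)
bar 4: v0=D3 v1=F3 v2=C4 v3=D4 (P8)
bar 5: v0=E3 v1=D3 v2=B4 v3=D4 (m7)
bar 6: v0=F3 v1=D4 v2=A4 v3=F4 (P8)
bar 7: v0=G3 v1=G4 v2=D5 v3=B4 (M3)
  R3 @ bar0.0: D5 above B4
  R5 @ bar0.0: opens on M3
  R3 @ bar0.1: D5 above B4
  R3 @ bar0.2: D5 above B4
  R3 @ bar0.3: D5 above B4
  R2 @ bar1.0: D5/B4 m3 -> B4/E4 P5 similar
  R3 @ bar1.0: B4 above E4
  R4 @ bar1.0: A3/B4 M2 untreated
  R3 @ bar1.1: B4 above E4
  R3 @ bar1.2: B4 above E4
  R3 @ bar1.3: B4 above E4
  R4 @ bar2.0: F3/E4 M7 untreated
  R2 @ bar3.0: F3/F4 P8 -> E3/B3 P5 similar
  R3 @ bar3.0: B4 above B3
  R7 @ bar3.0: F4->B3 leap 6st
  R3 @ bar3.1: B4 above B3
  R3 @ bar3.2: B4 above B3
  R3 @ bar3.3: B4 above B3
  R2 @ bar4.0: C4/B4 M7 -> F3/C4 P5 similar
  R4 @ bar4.0: D3/C4 m7 untreated
  R7 @ bar4.0: B4->C4 leap 11st
  R2 @ bar5.0: D3/C4 m7 -> E3/B4 P5 similar
  R3 @ bar5.0: E3 above D3
  R3 @ bar5.0: B4 above D4
  R4 @ bar5.0: E3/D3 M2 untreated
  R4 @ bar5.0: E3/D4 m7 untreated
  R7 @ bar5.0: C4->B4 leap 11st
  R3 @ bar5.1: E3 above D3
  R3 @ bar5.1: B4 above D4
  R3 @ bar5.2: E3 above D3
  R3 @ bar5.2: B4 above D4
  R3 @ bar5.3: E3 above D3
  R3 @ bar5.3: B4 above D4
  R2 @ bar6.0: E3/D4 m7 -> F3/F4 P8 similar
  R3 @ bar6.0: A4 above F4
  R8 @ bar6.0: penult P8 not 3rd/6th
  R3 @ bar6.1: A4 above F4
  R3 @ bar6.2: A4 above F4
  R3 @ bar6.3: A4 above F4
  R1 @ bar7.0: D4/A4 P5 -> G4/D5 P5 similar
  R2 @ bar7.0: F3/D4 M6 -> G3/G4 P8 similar
  R2 @ bar7.0: F3/A4 M3 -> G3/D5 P5 similar
  R3 @ bar7.0: D5 above B4
  R7 @ bar7.0: F4->B4 leap 6st
  R3 @ bar7.1: D5 above B4
  R3 @ bar7.2: D5 above B4
  R3 @ bar7.3: D5 above B4
  R6 @ bar7.3: closes on M3

No (48 violations)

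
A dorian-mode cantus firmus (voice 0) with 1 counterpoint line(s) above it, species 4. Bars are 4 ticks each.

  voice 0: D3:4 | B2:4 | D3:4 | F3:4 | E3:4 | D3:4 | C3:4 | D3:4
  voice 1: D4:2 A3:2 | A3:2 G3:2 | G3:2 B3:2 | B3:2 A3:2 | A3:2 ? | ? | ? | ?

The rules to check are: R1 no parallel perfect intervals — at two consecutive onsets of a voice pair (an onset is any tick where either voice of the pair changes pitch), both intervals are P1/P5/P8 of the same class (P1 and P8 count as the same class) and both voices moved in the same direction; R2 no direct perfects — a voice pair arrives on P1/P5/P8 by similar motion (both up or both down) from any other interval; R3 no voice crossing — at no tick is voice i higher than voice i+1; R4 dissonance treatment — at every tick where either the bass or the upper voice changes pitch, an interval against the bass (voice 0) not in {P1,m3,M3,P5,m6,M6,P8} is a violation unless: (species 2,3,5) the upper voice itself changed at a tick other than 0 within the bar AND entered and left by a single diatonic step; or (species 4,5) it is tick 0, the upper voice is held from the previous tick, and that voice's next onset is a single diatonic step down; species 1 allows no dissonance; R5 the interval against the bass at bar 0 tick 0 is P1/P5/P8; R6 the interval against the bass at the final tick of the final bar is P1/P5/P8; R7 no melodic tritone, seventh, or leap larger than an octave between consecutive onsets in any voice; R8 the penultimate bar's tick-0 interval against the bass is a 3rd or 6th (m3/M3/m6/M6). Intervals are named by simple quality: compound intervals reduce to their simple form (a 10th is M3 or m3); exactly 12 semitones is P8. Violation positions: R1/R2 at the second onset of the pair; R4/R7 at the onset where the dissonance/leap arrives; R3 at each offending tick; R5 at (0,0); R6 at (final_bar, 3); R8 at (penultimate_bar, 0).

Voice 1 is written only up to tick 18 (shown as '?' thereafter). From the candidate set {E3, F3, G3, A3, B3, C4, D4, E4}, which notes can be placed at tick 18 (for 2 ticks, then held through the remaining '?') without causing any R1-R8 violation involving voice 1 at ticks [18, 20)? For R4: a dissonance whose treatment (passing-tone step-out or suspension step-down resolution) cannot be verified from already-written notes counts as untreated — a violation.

{A3, B3, C4, E3, E4, G3}

E3: legal
F3: violates R4
G3: legal
A3: legal
B3: legal
C4: legal
D4: violates R4
E4: legal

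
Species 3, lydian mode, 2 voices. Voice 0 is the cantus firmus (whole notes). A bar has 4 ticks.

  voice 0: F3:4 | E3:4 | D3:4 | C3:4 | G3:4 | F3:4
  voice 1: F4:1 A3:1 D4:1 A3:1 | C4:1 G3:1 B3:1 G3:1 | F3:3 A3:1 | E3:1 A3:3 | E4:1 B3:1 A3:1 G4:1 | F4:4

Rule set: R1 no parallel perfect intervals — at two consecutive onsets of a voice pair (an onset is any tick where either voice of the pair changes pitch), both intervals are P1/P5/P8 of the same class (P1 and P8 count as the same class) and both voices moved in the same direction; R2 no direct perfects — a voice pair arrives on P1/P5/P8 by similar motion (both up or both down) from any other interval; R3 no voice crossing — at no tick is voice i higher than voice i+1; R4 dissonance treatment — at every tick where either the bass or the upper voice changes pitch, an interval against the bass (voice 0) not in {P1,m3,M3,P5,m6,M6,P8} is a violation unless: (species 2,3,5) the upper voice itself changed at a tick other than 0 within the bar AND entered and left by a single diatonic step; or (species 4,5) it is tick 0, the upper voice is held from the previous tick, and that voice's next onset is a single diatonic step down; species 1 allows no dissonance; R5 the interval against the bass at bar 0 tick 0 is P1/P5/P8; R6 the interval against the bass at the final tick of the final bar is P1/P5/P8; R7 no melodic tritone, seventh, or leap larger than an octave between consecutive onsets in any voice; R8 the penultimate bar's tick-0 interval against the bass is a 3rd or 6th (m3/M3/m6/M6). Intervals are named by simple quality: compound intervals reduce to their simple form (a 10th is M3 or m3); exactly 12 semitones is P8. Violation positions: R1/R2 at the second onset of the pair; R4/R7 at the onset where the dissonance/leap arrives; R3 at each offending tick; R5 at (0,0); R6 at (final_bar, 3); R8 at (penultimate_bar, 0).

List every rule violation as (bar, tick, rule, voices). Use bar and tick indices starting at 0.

(4, 2, R4, (0, 1))
(4, 3, R7, (1,))
(5, 0, R1, (0, 1))

bar 0: v0=F3 v1=F4 downbeat P8
bar 1: v0=E3 v1=C4 downbeat m6
bar 2: v0=D3 v1=F3 downbeat m3
bar 3: v0=C3 v1=E3 downbeat M3
bar 4: v0=G3 v1=E4 downbeat M6
bar 5: v0=F3 v1=F4 downbeat P8
  -> R4 @ bar 4 tick 2 v(0, 1): G3/A3 M2 untreated
  -> R7 @ bar 4 tick 3 v(1,): A3->G4 leap 10st
  -> R1 @ bar 5 tick 0 v(0, 1): G3/G4 P8 -> F3/F4 P8 similar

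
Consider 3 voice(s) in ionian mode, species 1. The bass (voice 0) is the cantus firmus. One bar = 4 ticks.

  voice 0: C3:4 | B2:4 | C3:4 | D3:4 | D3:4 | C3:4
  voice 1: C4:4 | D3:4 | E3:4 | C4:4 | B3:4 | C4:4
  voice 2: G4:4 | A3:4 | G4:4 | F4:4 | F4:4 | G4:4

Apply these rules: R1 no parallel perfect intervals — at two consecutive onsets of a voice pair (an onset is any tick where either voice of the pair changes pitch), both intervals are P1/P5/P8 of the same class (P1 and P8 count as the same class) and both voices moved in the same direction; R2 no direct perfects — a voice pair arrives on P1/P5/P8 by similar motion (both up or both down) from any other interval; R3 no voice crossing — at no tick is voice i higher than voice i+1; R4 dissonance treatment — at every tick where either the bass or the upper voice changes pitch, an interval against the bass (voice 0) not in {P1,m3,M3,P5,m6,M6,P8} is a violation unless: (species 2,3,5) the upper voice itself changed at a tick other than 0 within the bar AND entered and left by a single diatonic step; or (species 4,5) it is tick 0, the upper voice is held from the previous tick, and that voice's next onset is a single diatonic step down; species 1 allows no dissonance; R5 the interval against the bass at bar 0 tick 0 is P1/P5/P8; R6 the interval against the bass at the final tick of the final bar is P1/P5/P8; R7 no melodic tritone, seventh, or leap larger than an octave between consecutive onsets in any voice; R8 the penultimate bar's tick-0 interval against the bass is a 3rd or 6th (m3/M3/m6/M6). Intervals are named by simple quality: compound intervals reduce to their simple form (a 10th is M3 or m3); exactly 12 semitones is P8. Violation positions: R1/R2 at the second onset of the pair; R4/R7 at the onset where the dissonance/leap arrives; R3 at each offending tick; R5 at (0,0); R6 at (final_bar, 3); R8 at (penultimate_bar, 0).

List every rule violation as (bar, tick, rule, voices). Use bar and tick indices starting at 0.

(1, 0, R1, (1, 2))
(1, 0, R4, (0, 2))
(1, 0, R7, (1,))
(1, 0, R7, (2,))
(2, 0, R2, (0, 2))
(2, 0, R7, (2,))
(3, 0, R4, (0, 1))
(5, 0, R2, (1, 2))

bar 0: v0=C3 v1=C4 v2=G4 downbeat P5
bar 1: v0=B2 v1=D3 v2=A3 downbeat m7
bar 2: v0=C3 v1=E3 v2=G4 downbeat P5
bar 3: v0=D3 v1=C4 v2=F4 downbeat m3
bar 4: v0=D3 v1=B3 v2=F4 downbeat m3
bar 5: v0=C3 v1=C4 v2=G4 downbeat P5
  -> R1 @ bar 1 tick 0 v(1, 2): C4/G4 P5 -> D3/A3 P5 similar
  -> R4 @ bar 1 tick 0 v(0, 2): B2/A3 m7 untreated
  -> R7 @ bar 1 tick 0 v(1,): C4->D3 leap 10st
  -> R7 @ bar 1 tick 0 v(2,): G4->A3 leap 10st
  -> R2 @ bar 2 tick 0 v(0, 2): B2/A3 m7 -> C3/G4 P5 similar
  -> R7 @ bar 2 tick 0 v(2,): A3->G4 leap 10st
  -> R4 @ bar 3 tick 0 v(0, 1): D3/C4 m7 untreated
  -> R2 @ bar 5 tick 0 v(1, 2): B3/F4 TT -> C4/G4 P5 similar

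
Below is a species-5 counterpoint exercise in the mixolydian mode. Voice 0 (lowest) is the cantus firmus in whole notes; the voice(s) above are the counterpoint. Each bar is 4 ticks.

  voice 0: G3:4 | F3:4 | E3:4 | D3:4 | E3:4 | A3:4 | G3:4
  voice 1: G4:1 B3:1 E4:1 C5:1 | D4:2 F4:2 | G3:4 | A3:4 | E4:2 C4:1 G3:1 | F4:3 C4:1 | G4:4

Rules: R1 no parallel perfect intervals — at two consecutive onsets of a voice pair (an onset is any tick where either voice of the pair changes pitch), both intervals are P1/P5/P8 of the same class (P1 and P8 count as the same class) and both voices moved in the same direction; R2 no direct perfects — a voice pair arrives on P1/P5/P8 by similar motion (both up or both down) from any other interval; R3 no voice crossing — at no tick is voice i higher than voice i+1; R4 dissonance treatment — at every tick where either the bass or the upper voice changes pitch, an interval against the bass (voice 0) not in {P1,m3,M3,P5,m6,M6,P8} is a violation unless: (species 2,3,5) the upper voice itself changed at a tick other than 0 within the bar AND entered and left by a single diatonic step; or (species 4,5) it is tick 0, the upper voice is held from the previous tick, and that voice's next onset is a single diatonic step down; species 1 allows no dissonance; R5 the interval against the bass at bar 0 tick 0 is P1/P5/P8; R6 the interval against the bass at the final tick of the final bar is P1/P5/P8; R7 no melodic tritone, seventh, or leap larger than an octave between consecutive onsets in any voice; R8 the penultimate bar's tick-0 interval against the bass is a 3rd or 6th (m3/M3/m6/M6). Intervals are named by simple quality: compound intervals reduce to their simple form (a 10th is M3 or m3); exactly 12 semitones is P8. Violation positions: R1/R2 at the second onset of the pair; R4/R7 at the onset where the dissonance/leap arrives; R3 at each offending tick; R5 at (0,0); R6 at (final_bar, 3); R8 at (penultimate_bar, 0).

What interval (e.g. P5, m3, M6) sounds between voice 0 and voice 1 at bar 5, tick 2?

m6

voice 0=A3 voice 1=F4 -> m6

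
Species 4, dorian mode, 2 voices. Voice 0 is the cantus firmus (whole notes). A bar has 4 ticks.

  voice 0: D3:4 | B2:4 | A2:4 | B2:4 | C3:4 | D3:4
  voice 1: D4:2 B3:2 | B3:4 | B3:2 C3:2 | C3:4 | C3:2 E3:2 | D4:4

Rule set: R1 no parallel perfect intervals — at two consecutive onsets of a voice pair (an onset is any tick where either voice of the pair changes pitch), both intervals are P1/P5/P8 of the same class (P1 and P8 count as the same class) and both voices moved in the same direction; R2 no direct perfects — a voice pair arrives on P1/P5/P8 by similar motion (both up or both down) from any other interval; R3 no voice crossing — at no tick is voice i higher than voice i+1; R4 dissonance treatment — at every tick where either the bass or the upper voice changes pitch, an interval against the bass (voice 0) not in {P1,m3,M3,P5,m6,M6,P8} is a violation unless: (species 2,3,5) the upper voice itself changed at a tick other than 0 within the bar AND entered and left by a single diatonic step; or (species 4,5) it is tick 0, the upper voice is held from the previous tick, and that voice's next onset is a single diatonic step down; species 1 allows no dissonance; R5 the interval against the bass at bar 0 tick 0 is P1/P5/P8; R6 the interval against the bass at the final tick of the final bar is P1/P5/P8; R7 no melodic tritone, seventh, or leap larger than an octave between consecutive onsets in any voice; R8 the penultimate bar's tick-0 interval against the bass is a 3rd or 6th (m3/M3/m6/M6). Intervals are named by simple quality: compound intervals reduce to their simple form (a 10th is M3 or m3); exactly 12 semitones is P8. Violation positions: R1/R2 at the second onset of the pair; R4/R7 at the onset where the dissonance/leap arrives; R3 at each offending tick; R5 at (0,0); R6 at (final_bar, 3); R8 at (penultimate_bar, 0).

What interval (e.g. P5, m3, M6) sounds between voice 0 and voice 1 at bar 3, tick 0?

voice 0=B2 voice 1=C3 -> m2

m2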